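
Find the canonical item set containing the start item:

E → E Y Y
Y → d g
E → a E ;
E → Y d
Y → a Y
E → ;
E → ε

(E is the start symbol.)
{ [E → . ;], [E → . E Y Y], [E → . Y d], [E → . a E ;], [E → .], [E' → . E], [Y → . a Y], [Y → . d g] }

First, augment the grammar with E' → E
I₀ = CLOSURE({ [E' → . E] }):
  [E' → . E] has the dot before E: add [E → . E Y Y], [E → . a E ;], [E → . Y d], [E → . ;], [E → .]
  [E → . Y d] has the dot before Y: add [Y → . d g], [Y → . a Y]
No further items can be added.

I₀ = { [E → . ;], [E → . E Y Y], [E → . Y d], [E → . a E ;], [E → .], [E' → . E], [Y → . a Y], [Y → . d g] }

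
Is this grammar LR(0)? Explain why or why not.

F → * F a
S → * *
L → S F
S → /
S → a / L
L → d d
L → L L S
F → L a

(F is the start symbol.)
No. Shift-reduce conflict between [S → a / L .] and [L → . d d]

A grammar is LR(0) if no state in the canonical LR(0) collection has:
  - both a shift item (dot before a terminal) and a complete item (shift-reduce conflict), or
  - two or more complete items (reduce-reduce conflict; the accept item [F' → F .] counts as a complete item here).

Augment with F' → F and build the canonical LR(0) collection (I0 = CLOSURE({[F' → . F]}), then GOTO on every symbol after a dot until no new states appear). It has 20 states:
  I0: { [F → . * F a], [F → . L a], [F' → . F], [L → . L L S], [L → . S F], [L → . d d], [S → . * *], [S → . /], [S → . a / L] }  — shift
  I1: { [F → * . F a], [F → . * F a], [F → . L a], [L → . L L S], [L → . S F], [L → . d d], [S → * . *], [S → . * *], [S → . /], [S → . a / L] }  — shift
  I2: { [S → / .] }  — reduce
  I3: { [F' → F .] }  — accept
  I4: { [F → L . a], [L → . L L S], [L → . S F], [L → . d d], [L → L . L S], [S → . * *], [S → . /], [S → . a / L] }  — shift
  I5: { [F → . * F a], [F → . L a], [L → . L L S], [L → . S F], [L → . d d], [L → S . F], [S → . * *], [S → . /], [S → . a / L] }  — shift
  I6: { [S → a . / L] }  — shift
  I7: { [L → d . d] }  — shift
  I8: { [L → d d .] }  — reduce
  I9: { [L → . L L S], [L → . S F], [L → . d d], [S → . * *], [S → . /], [S → . a / L], [S → a / . L] }  — shift
  I10: { [S → * . *] }  — shift
  I11: { [L → . L L S], [L → . S F], [L → . d d], [L → L . L S], [S → . * *], [S → . /], [S → . a / L], [S → a / L .] }  — shift, reduce
  I12: { [L → . L L S], [L → . S F], [L → . d d], [L → L . L S], [L → L L . S], [S → . * *], [S → . /], [S → . a / L] }  — shift
  I13: { [F → . * F a], [F → . L a], [L → . L L S], [L → . S F], [L → . d d], [L → L L S .], [L → S . F], [S → . * *], [S → . /], [S → . a / L] }  — shift, reduce
  I14: { [L → S F .] }  — reduce
  I15: { [S → * * .] }  — reduce
  I16: { [F → L a .], [S → a . / L] }  — shift, reduce
  I17: { [F → * . F a], [F → . * F a], [F → . L a], [L → . L L S], [L → . S F], [L → . d d], [S → * * .], [S → * . *], [S → . * *], [S → . /], [S → . a / L] }  — shift, reduce
  I18: { [F → * F . a] }  — shift
  I19: { [F → * F a .] }  — reduce

Conflict in state I11:
  Shift-reduce conflict between [S → a / L .] and [L → . d d]
So the grammar is NOT LR(0).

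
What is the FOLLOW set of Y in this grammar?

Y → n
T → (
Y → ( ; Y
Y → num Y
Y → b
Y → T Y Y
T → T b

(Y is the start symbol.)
{ $, '(', 'b', 'n', 'num' }

To compute FOLLOW(Y), find every occurrence of Y on a right-hand side N → α Y β: add FIRST(β) \ {ε}, and if β is empty or nullable also add FOLLOW(N). Iterate to a fixed point.

Y is the start symbol, so $ ∈ FOLLOW(Y).
In Y → ( ; Y: Y is at the end; this adds FOLLOW(Y) to itself — nothing new
In Y → num Y: Y is at the end; this adds FOLLOW(Y) to itself — nothing new
In Y → T Y Y: Y is followed by Y, add FIRST(Y) \ {ε} = { '(', 'b', 'n', 'num' }
In Y → T Y Y: Y is at the end; this adds FOLLOW(Y) to itself — nothing new

Taking the union: FOLLOW(Y) = { $, '(', 'b', 'n', 'num' }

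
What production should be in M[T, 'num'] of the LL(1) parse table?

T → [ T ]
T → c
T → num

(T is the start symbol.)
To find M[T, 'num'], we find productions for T where 'num' is in the predict set (PREDICT(N → α) = (FIRST(α) \ {ε}) ∪ (FOLLOW(N) if α ⇒* ε)).

T → [ T ]: PREDICT = { '[' }
T → c: PREDICT = { 'c' }
T → num: PREDICT = { 'num' }
  'num' is in predict set, so this production goes in M[T, 'num']

M[T, 'num'] = T → num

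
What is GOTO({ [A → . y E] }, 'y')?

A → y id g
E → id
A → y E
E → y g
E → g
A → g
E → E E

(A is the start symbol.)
{ [A → y . E], [E → . E E], [E → . g], [E → . id], [E → . y g] }

GOTO(I, 'y') = CLOSURE({ [A → αX.β] : [A → α.Xβ] ∈ I, X = 'y' })

Items with dot before 'y', with the dot advanced:
  [A → . y E] → [A → y . E]
Closure of the advanced items:
  [A → y . E] has the dot before E: add [E → . id], [E → . y g], [E → . g], [E → . E E]

GOTO = { [A → y . E], [E → . E E], [E → . g], [E → . id], [E → . y g] }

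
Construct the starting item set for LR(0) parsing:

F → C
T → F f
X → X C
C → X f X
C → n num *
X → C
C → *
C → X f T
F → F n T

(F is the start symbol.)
First, augment the grammar with F' → F
I₀ = CLOSURE({ [F' → . F] }):
  [F' → . F] has the dot before F: add [F → . C], [F → . F n T]
  [F → . C] has the dot before C: add [C → . X f X], [C → . n num *], [C → . *], [C → . X f T]
  [C → . X f X] has the dot before X: add [X → . X C], [X → . C]
No further items can be added.

I₀ = { [C → . *], [C → . X f T], [C → . X f X], [C → . n num *], [F → . C], [F → . F n T], [F' → . F], [X → . C], [X → . X C] }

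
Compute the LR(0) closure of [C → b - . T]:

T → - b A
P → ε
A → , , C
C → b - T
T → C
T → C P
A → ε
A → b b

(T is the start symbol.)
Start with: [C → b - . T]
  [C → b - . T] has the dot before T: add [T → . - b A], [T → . C], [T → . C P]
  [T → . C] has the dot before C: add [C → . b - T]
No further items can be added.

CLOSURE = { [C → . b - T], [C → b - . T], [T → . - b A], [T → . C P], [T → . C] }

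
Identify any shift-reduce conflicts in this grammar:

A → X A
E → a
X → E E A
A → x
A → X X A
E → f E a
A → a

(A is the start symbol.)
A shift-reduce conflict occurs when an LR(0) state has both:
  - a complete (reduce) item [A → α .] (dot at the end), and
  - a shift item [B → β . c γ] (dot before a terminal).

Augment with A' → A and build the canonical LR(0) collection (I0 = CLOSURE({[A' → . A]}), then GOTO on every symbol after a dot until no new states appear). It has 15 states:
  I0: { [A → . X A], [A → . X X A], [A → . a], [A → . x], [A' → . A], [E → . a], [E → . f E a], [X → . E E A] }  — shift
  I1: { [A' → A .] }  — accept
  I2: { [E → . a], [E → . f E a], [X → E . E A] }  — shift
  I3: { [A → . X A], [A → . X X A], [A → . a], [A → . x], [A → X . A], [A → X . X A], [E → . a], [E → . f E a], [X → . E E A] }  — shift
  I4: { [A → a .], [E → a .] }  — 2 reduces
  I5: { [E → . a], [E → . f E a], [E → f . E a] }  — shift
  I6: { [A → x .] }  — reduce
  I7: { [E → f E . a] }  — shift
  I8: { [E → a .] }  — reduce
  I9: { [E → f E a .] }  — reduce
  I10: { [A → X A .] }  — reduce
  I11: { [A → . X A], [A → . X X A], [A → . a], [A → . x], [A → X . A], [A → X . X A], [A → X X . A], [E → . a], [E → . f E a], [X → . E E A] }  — shift
  I12: { [A → X A .], [A → X X A .] }  — 2 reduces
  I13: { [A → . X A], [A → . X X A], [A → . a], [A → . x], [E → . a], [E → . f E a], [X → . E E A], [X → E E . A] }  — shift
  I14: { [X → E E A .] }  — reduce

No state contains both a complete item and a shift item.

Answer: No shift-reduce conflicts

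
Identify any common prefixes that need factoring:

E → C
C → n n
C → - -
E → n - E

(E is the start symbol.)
No, left-factoring is not needed

Left-factoring is needed when two productions for the same non-terminal
share a common prefix on the right-hand side.

Productions for E:
  E → C
  E → n - E
Productions for C:
  C → n n
  C → - -

No common prefixes found.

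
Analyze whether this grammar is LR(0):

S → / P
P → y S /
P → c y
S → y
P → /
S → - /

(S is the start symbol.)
Augment with S' → S and build the canonical LR(0) collection (I0 = CLOSURE({[S' → . S]}), then GOTO on every symbol after a dot until no new states appear). It has 13 states:
  I0: { [S → . - /], [S → . / P], [S → . y], [S' → . S] }  — shift
  I1: { [S → - . /] }  — shift
  I2: { [P → . /], [P → . c y], [P → . y S /], [S → / . P] }  — shift
  I3: { [S' → S .] }  — accept
  I4: { [S → y .] }  — reduce
  I5: { [P → / .] }  — reduce
  I6: { [S → / P .] }  — reduce
  I7: { [P → c . y] }  — shift
  I8: { [P → y . S /], [S → . - /], [S → . / P], [S → . y] }  — shift
  I9: { [P → y S . /] }  — shift
  I10: { [P → y S / .] }  — reduce
  I11: { [P → c y .] }  — reduce
  I12: { [S → - / .] }  — reduce

Every state is either a pure shift/goto state or contains exactly one complete item and nothing to shift — no conflicts. The grammar is LR(0).

Answer: Yes, the grammar is LR(0)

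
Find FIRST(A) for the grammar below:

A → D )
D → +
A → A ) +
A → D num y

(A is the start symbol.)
FIRST sets of the other non-terminals involved (by the same procedure, iterated to a fixed point):
  FIRST(D) = { '+' }

From A → D ):
  - D is a non-terminal: add FIRST(D) \ {ε} = { '+' }
    D is not nullable, so stop
From A → A ) +:
  - A is the symbol being defined: contributes nothing new
    A is not nullable, so stop
From A → D num y:
  - D is a non-terminal: add FIRST(D) \ {ε} = { '+' }
    D is not nullable, so stop

Collecting: FIRST(A) = { '+' }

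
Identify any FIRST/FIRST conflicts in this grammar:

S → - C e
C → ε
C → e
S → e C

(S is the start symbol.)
No FIRST/FIRST conflicts.

Productions for S:
  S → - C e: FIRST = { '-' }
  S → e C: FIRST = { 'e' }
Productions for C:
  C → ε: FIRST = { ε }
  C → e: FIRST = { 'e' }

All alternatives of each non-terminal have pairwise disjoint FIRST sets.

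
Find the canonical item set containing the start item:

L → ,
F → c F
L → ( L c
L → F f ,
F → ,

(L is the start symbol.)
First, augment the grammar with L' → L
I₀ = CLOSURE({ [L' → . L] }):
  [L' → . L] has the dot before L: add [L → . ,], [L → . ( L c], [L → . F f ,]
  [L → . F f ,] has the dot before F: add [F → . c F], [F → . ,]
No further items can be added.

I₀ = { [F → . ,], [F → . c F], [L → . ( L c], [L → . ,], [L → . F f ,], [L' → . L] }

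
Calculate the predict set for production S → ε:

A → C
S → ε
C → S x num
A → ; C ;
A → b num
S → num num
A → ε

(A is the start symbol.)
PREDICT(S → ε) = (FIRST(RHS) \ {ε}) ∪ (FOLLOW(S) if ε ∈ FIRST(RHS), i.e. RHS ⇒* ε)
The right-hand side is ε (FIRST(ε) = { ε }), so the predict set is FOLLOW(S) = { 'x' }
PREDICT(S → ε) = { 'x' }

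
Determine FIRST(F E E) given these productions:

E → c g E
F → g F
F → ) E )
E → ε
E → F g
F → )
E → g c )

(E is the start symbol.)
{ ')', 'g' }

FIRST sets of the non-terminals involved (from the grammar, by fixed-point iteration):
  FIRST(F) = { ')', 'g' }

To compute FIRST(F E E), process the symbols left to right:
Symbol F is a non-terminal. Add FIRST(F) \ {ε} = { ')', 'g' }
F is not nullable (ε ∉ FIRST(F)), so stop here.
FIRST(F E E) = { ')', 'g' }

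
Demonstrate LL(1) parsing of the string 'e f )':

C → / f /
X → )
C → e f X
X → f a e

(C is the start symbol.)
LL(1) parsing maintains a stack (initially the start symbol over $) and the input. At each step: if the stack top is a terminal, match it against the current input token; if it is a non-terminal N, replace it with the RHS of M[N, lookahead] (the unique production whose predict set contains the lookahead).

Stack is shown with the top on the left.

Stack    Input    Action
------------------------
C $      e f ) $  output C → e f X
e f X $  e f ) $  match 'e'
f X $    f ) $    match 'f'
X $      ) $      output X → )
) $      ) $      match ')'
$        $        accept

The string is accepted.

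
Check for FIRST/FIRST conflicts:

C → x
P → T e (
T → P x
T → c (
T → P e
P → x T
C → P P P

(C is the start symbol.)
Yes. C → x / C → P P P on { 'x' }; P → T e '(' / P → x T on { 'x' }; T → P x / T → c '(' on { 'c' }; T → P x / T → P e on { 'c', 'x' }; T → c '(' / T → P e on { 'c' }

A FIRST/FIRST conflict occurs when two productions N → α and N → β for the same non-terminal have FIRST(α) ∩ FIRST(β) ≠ ∅ (with ε ∈ FIRST of a nullable right-hand side, so two nullable alternatives also conflict).

FIRST sets of the non-terminals at (or reachable through a nullable prefix from) the front of some alternative:
  FIRST(P) = { 'c', 'x' }
  FIRST(T) = { 'c', 'x' }

Productions for C:
  C → x: FIRST = { 'x' }
  C → P P P: FIRST = { 'c', 'x' }
Productions for P:
  P → T e (: FIRST = { 'c', 'x' }
  P → x T: FIRST = { 'x' }
Productions for T:
  T → P x: FIRST = { 'c', 'x' }
  T → c (: FIRST = { 'c' }
  T → P e: FIRST = { 'c', 'x' }

Conflict for C: C → x and C → P P P
  Overlap: { 'x' }
Conflict for P: P → T e ( and P → x T
  Overlap: { 'x' }
Conflict for T: T → P x and T → c (
  Overlap: { 'c' }
Conflict for T: T → P x and T → P e
  Overlap: { 'c', 'x' }
Conflict for T: T → c ( and T → P e
  Overlap: { 'c' }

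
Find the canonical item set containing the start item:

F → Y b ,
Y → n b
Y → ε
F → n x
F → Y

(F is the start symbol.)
First, augment the grammar with F' → F
I₀ = CLOSURE({ [F' → . F] }):
  [F' → . F] has the dot before F: add [F → . Y b ,], [F → . n x], [F → . Y]
  [F → . Y b ,] has the dot before Y: add [Y → . n b], [Y → .]
No further items can be added.

I₀ = { [F → . Y b ,], [F → . Y], [F → . n x], [F' → . F], [Y → . n b], [Y → .] }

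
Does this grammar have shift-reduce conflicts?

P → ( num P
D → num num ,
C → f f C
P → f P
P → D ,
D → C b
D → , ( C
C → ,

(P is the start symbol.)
Yes — I2: [C → , .] vs [D → , . ( C]; I12: [C → f f C .] vs [D → C . b]

A shift-reduce conflict occurs when an LR(0) state has both:
  - a complete (reduce) item [A → α .] (dot at the end), and
  - a shift item [B → β . c γ] (dot before a terminal).

Augment with P' → P and build the canonical LR(0) collection (I0 = CLOSURE({[P' → . P]}), then GOTO on every symbol after a dot until no new states appear). It has 23 states:
  I0: { [C → . ,], [C → . f f C], [D → . , ( C], [D → . C b], [D → . num num ,], [P → . ( num P], [P → . D ,], [P → . f P], [P' → . P] }  — shift
  I1: { [P → ( . num P] }  — shift
  I2: { [C → , .], [D → , . ( C] }  — shift, reduce
  I3: { [D → C . b] }  — shift
  I4: { [P → D . ,] }  — shift
  I5: { [P' → P .] }  — accept
  I6: { [C → . ,], [C → . f f C], [C → f . f C], [D → . , ( C], [D → . C b], [D → . num num ,], [P → . ( num P], [P → . D ,], [P → . f P], [P → f . P] }  — shift
  I7: { [D → num . num ,] }  — shift
  I8: { [D → num num . ,] }  — shift
  I9: { [D → num num , .] }  — reduce
  I10: { [P → f P .] }  — reduce
  I11: { [C → . ,], [C → . f f C], [C → f . f C], [C → f f . C], [D → . , ( C], [D → . C b], [D → . num num ,], [P → . ( num P], [P → . D ,], [P → . f P], [P → f . P] }  — shift
  I12: { [C → f f C .], [D → C . b] }  — shift, reduce
  I13: { [D → C b .] }  — reduce
  I14: { [P → D , .] }  — reduce
  I15: { [C → . ,], [C → . f f C], [D → , ( . C] }  — shift
  I16: { [C → , .] }  — reduce
  I17: { [D → , ( C .] }  — reduce
  I18: { [C → f . f C] }  — shift
  I19: { [C → . ,], [C → . f f C], [C → f f . C] }  — shift
  I20: { [C → f f C .] }  — reduce
  I21: { [C → . ,], [C → . f f C], [D → . , ( C], [D → . C b], [D → . num num ,], [P → ( num . P], [P → . ( num P], [P → . D ,], [P → . f P] }  — shift
  I22: { [P → ( num P .] }  — reduce

I2 contains reduce item [C → , .] and shift item [D → , . ( C] — shift-reduce conflict.
I12 contains reduce item [C → f f C .] and shift item [D → C . b] — shift-reduce conflict.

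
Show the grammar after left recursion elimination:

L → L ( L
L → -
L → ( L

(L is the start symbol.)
L is directly left-recursive. The standard transformation for
  A → A α₁ | ... | A α_m | β₁ | ... | β_n
is
  A  → β₁ A' | ... | β_n A'
  A' → α₁ A' | ... | α_m A' | ε

L → - becomes L → - L'
L → ( L becomes L → ( L L'
L → L ( L becomes L' → ( L L'
Add L' → ε

Resulting grammar:
L → - L'
L → ( L L'
L' → ( L L'
L' → ε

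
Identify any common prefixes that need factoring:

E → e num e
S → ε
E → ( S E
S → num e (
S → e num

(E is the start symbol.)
No, left-factoring is not needed

Left-factoring is needed when two productions for the same non-terminal
share a common prefix on the right-hand side.

Productions for E:
  E → e num e
  E → ( S E
Productions for S:
  S → ε
  S → num e (
  S → e num

No common prefixes found.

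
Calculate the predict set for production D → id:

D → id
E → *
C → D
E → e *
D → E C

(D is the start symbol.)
PREDICT(D → id) = (FIRST(RHS) \ {ε}) ∪ (FOLLOW(D) if ε ∈ FIRST(RHS), i.e. RHS ⇒* ε)
FIRST(id) = { 'id' }
ε ∉ FIRST(id), so FOLLOW(D) is not added.
PREDICT(D → id) = { 'id' }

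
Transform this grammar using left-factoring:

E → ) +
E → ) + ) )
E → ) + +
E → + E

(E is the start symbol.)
E → ) + E'
E' → ε
E' → ) )
E' → +
E → + E

Left-factoring transforms A → αβ₁ | αβ₂ into A → αA' and A' → β₁ | β₂
(α is the longest common prefix among the alternatives). Repeat until
no nonterminal has two alternatives with a common prefix.

Round 1: E has alternatives sharing prefix ') +'. Introduce E': E → ) + E'
  Add: E' → ε
  Add: E' → ) )
  Add: E' → +

No remaining common prefixes — done.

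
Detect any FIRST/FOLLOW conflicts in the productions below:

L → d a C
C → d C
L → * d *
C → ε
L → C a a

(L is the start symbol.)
No FIRST/FOLLOW conflicts.

Nullable non-terminals: C.

C: nullable alternative(s) C → ε; FOLLOW(C) = { $, 'a' }
  C → d C: FIRST \ {ε} = { 'd' } — disjoint from FOLLOW(C)
  C → ε: FIRST \ {ε} = { } — this is the only nullable alternative, skip

L has no nullable alternative, so no FIRST/FOLLOW check is needed there.

No FIRST/FOLLOW conflicts found.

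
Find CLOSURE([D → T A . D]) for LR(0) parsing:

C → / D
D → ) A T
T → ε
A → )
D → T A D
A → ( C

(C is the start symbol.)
{ [D → . ) A T], [D → . T A D], [D → T A . D], [T → .] }

To compute CLOSURE, for each item [A → α.Bβ] where B is a non-terminal, add [B → .γ] for all productions B → γ; repeat for the newly added items until nothing changes.

Start with: [D → T A . D]
  [D → T A . D] has the dot before D: add [D → . ) A T], [D → . T A D]
  [D → . T A D] has the dot before T: add [T → .]
No further items can be added.

CLOSURE = { [D → . ) A T], [D → . T A D], [D → T A . D], [T → .] }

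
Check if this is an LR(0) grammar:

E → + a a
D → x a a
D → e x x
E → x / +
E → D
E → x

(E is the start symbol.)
A grammar is LR(0) if no state in the canonical LR(0) collection has:
  - both a shift item (dot before a terminal) and a complete item (shift-reduce conflict), or
  - two or more complete items (reduce-reduce conflict; the accept item [E' → E .] counts as a complete item here).

Augment with E' → E and build the canonical LR(0) collection (I0 = CLOSURE({[E' → . E]}), then GOTO on every symbol after a dot until no new states appear). It has 14 states:
  I0: { [D → . e x x], [D → . x a a], [E → . + a a], [E → . D], [E → . x / +], [E → . x], [E' → . E] }  — shift
  I1: { [E → + . a a] }  — shift
  I2: { [E → D .] }  — reduce
  I3: { [E' → E .] }  — accept
  I4: { [D → e . x x] }  — shift
  I5: { [D → x . a a], [E → x . / +], [E → x .] }  — shift, reduce
  I6: { [E → x / . +] }  — shift
  I7: { [D → x a . a] }  — shift
  I8: { [D → x a a .] }  — reduce
  I9: { [E → x / + .] }  — reduce
  I10: { [D → e x . x] }  — shift
  I11: { [D → e x x .] }  — reduce
  I12: { [E → + a . a] }  — shift
  I13: { [E → + a a .] }  — reduce

Conflict in state I5:
  Shift-reduce conflict between [E → x .] and [D → x . a a]
So the grammar is NOT LR(0).

Answer: No. Shift-reduce conflict between [E → x .] and [D → x . a a]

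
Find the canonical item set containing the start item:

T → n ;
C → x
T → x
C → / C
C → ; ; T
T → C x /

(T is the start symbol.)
{ [C → . / C], [C → . ; ; T], [C → . x], [T → . C x /], [T → . n ;], [T → . x], [T' → . T] }

First, augment the grammar with T' → T
I₀ = CLOSURE({ [T' → . T] }):
  [T' → . T] has the dot before T: add [T → . n ;], [T → . x], [T → . C x /]
  [T → . C x /] has the dot before C: add [C → . x], [C → . / C], [C → . ; ; T]
No further items can be added.

I₀ = { [C → . / C], [C → . ; ; T], [C → . x], [T → . C x /], [T → . n ;], [T → . x], [T' → . T] }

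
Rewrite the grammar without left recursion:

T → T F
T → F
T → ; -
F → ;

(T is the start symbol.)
T is directly left-recursive. The standard transformation for
  A → A α₁ | ... | A α_m | β₁ | ... | β_n
is
  A  → β₁ A' | ... | β_n A'
  A' → α₁ A' | ... | α_m A' | ε

T → F becomes T → F T'
T → ; - becomes T → ; - T'
T → T F becomes T' → F T'
Add T' → ε

Productions for other non-terminals are unchanged:
  F → ;

Resulting grammar:
T → F T'
T → ; - T'
T' → F T'
T' → ε
F → ;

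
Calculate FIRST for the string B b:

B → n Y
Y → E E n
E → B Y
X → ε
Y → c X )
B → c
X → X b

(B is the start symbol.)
{ 'c', 'n' }

FIRST sets of the non-terminals involved (from the grammar, by fixed-point iteration):
  FIRST(B) = { 'c', 'n' }

To compute FIRST(B b), process the symbols left to right:
Symbol B is a non-terminal. Add FIRST(B) \ {ε} = { 'c', 'n' }
B is not nullable (ε ∉ FIRST(B)), so stop here.
FIRST(B b) = { 'c', 'n' }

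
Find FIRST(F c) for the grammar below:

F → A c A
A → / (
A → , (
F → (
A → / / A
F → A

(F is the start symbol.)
FIRST sets of the non-terminals involved (from the grammar, by fixed-point iteration):
  FIRST(F) = { '(', ',', '/' }

To compute FIRST(F c), process the symbols left to right:
Symbol F is a non-terminal. Add FIRST(F) \ {ε} = { '(', ',', '/' }
F is not nullable (ε ∉ FIRST(F)), so stop here.
FIRST(F c) = { '(', ',', '/' }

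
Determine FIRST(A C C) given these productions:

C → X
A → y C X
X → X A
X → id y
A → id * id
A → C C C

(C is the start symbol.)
FIRST sets of the non-terminals involved (from the grammar, by fixed-point iteration):
  FIRST(A) = { 'id', 'y' }

To compute FIRST(A C C), process the symbols left to right:
Symbol A is a non-terminal. Add FIRST(A) \ {ε} = { 'id', 'y' }
A is not nullable (ε ∉ FIRST(A)), so stop here.
FIRST(A C C) = { 'id', 'y' }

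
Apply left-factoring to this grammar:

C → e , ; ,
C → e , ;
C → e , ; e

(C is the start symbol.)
Left-factoring transforms A → αβ₁ | αβ₂ into A → αA' and A' → β₁ | β₂
(α is the longest common prefix among the alternatives). Repeat until
no nonterminal has two alternatives with a common prefix.

Round 1: C has alternatives sharing prefix 'e , ;'. Introduce C': C → e , ; C'
  Add: C' → ,
  Add: C' → ε
  Add: C' → e

No remaining common prefixes — done.

Resulting grammar:
C → e , ; C'
C' → ,
C' → ε
C' → e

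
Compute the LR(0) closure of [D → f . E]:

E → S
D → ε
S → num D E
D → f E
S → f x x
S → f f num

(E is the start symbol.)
{ [D → f . E], [E → . S], [S → . f f num], [S → . f x x], [S → . num D E] }

Start with: [D → f . E]
  [D → f . E] has the dot before E: add [E → . S]
  [E → . S] has the dot before S: add [S → . num D E], [S → . f x x], [S → . f f num]
No further items can be added.

CLOSURE = { [D → f . E], [E → . S], [S → . f f num], [S → . f x x], [S → . num D E] }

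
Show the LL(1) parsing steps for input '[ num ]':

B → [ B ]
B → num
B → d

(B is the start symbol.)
LL(1) parsing maintains a stack (initially the start symbol over $) and the input. At each step: if the stack top is a terminal, match it against the current input token; if it is a non-terminal N, replace it with the RHS of M[N, lookahead] (the unique production whose predict set contains the lookahead).

Stack is shown with the top on the left.

Stack    Input      Action
--------------------------
B $      [ num ] $  output B → [ B ]
[ B ] $  [ num ] $  match '['
B ] $    num ] $    output B → num
num ] $  num ] $    match 'num'
] $      ] $        match ']'
$        $          accept

The string is accepted.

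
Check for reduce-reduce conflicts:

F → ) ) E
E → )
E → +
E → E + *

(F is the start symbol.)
No reduce-reduce conflicts

Augment with F' → F and build the canonical LR(0) collection (I0 = CLOSURE({[F' → . F]}), then GOTO on every symbol after a dot until no new states appear). It has 9 states:
  I0: { [F → . ) ) E], [F' → . F] }  — shift
  I1: { [F → ) . ) E] }  — shift
  I2: { [F' → F .] }  — accept
  I3: { [E → . )], [E → . +], [E → . E + *], [F → ) ) . E] }  — shift
  I4: { [E → ) .] }  — reduce
  I5: { [E → + .] }  — reduce
  I6: { [E → E . + *], [F → ) ) E .] }  — shift, reduce
  I7: { [E → E + . *] }  — shift
  I8: { [E → E + * .] }  — reduce

No state contains more than one complete item.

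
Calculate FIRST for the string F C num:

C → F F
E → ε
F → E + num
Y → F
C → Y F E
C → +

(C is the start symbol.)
FIRST sets of the non-terminals involved (from the grammar, by fixed-point iteration):
  FIRST(F) = { '+' }

To compute FIRST(F C num), process the symbols left to right:
Symbol F is a non-terminal. Add FIRST(F) \ {ε} = { '+' }
F is not nullable (ε ∉ FIRST(F)), so stop here.
FIRST(F C num) = { '+' }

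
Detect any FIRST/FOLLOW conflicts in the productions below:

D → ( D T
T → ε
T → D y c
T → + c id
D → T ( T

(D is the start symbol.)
A FIRST/FOLLOW conflict occurs when a non-terminal N has a nullable alternative N → β (β ⇒* ε) and another alternative N → α with FIRST(α) ∩ FOLLOW(N) ≠ ∅: on such a lookahead the parser cannot decide between expanding α and letting N vanish via β.

Nullable non-terminals: T.
FIRST sets used below: FIRST(D) = { '(', '+' }

T: nullable alternative(s) T → ε; FOLLOW(T) = { $, '(', '+', 'y' }
  T → ε: FIRST \ {ε} = { } — this is the only nullable alternative, skip
  T → D y c: FIRST \ {ε} = { '(', '+' } — overlaps FOLLOW(T) on { '(', '+' }: CONFLICT
  T → + c id: FIRST \ {ε} = { '+' } — overlaps FOLLOW(T) on { '+' }: CONFLICT

D has no nullable alternative, so no FIRST/FOLLOW check is needed there.

So the grammar has 2 FIRST/FOLLOW conflicts (marked CONFLICT above).

Answer: Yes. T → D y c with FOLLOW(T) on { '(', '+' }; T → '+' c id with FOLLOW(T) on { '+' }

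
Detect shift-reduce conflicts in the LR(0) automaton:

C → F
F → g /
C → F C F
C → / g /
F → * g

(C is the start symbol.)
Yes — I4: [C → F .] vs [C → . / g /]

Augment with C' → C and build the canonical LR(0) collection (I0 = CLOSURE({[C' → . C]}), then GOTO on every symbol after a dot until no new states appear). It has 12 states:
  I0: { [C → . / g /], [C → . F C F], [C → . F], [C' → . C], [F → . * g], [F → . g /] }  — shift
  I1: { [F → * . g] }  — shift
  I2: { [C → / . g /] }  — shift
  I3: { [C' → C .] }  — accept
  I4: { [C → . / g /], [C → . F C F], [C → . F], [C → F . C F], [C → F .], [F → . * g], [F → . g /] }  — shift, reduce
  I5: { [F → g . /] }  — shift
  I6: { [F → g / .] }  — reduce
  I7: { [C → F C . F], [F → . * g], [F → . g /] }  — shift
  I8: { [C → F C F .] }  — reduce
  I9: { [C → / g . /] }  — shift
  I10: { [C → / g / .] }  — reduce
  I11: { [F → * g .] }  — reduce

I4 contains reduce item [C → F .] and shift items [C → . / g /], [F → . * g], [F → . g /] — shift-reduce conflict.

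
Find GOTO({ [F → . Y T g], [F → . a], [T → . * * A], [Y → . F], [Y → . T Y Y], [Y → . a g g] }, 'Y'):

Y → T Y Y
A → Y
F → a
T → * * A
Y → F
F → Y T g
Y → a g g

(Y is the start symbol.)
{ [F → Y . T g], [T → . * * A] }

GOTO(I, 'Y') = CLOSURE({ [A → αX.β] : [A → α.Xβ] ∈ I, X = 'Y' })

Items with dot before 'Y', with the dot advanced:
  [F → . Y T g] → [F → Y . T g]
Closure of the advanced items:
  [F → Y . T g] has the dot before T: add [T → . * * A]

GOTO = { [F → Y . T g], [T → . * * A] }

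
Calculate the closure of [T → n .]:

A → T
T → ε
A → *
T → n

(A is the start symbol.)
Start with: [T → n .]
The dot is at the end, so nothing is added.

CLOSURE = { [T → n .] }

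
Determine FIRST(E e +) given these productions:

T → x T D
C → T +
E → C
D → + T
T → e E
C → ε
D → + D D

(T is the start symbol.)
{ 'e', 'x' }

FIRST sets of the non-terminals involved (from the grammar, by fixed-point iteration):
  FIRST(E) = { 'e', 'x', ε }

To compute FIRST(E e +), process the symbols left to right:
Symbol E is a non-terminal. Add FIRST(E) \ {ε} = { 'e', 'x' }
E is nullable (ε ∈ FIRST(E)), continue to the next symbol.
Symbol e is a terminal. Add 'e' and stop.
FIRST(E e +) = { 'e', 'x' }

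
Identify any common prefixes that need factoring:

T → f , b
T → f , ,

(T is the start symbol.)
Left-factoring is needed when two productions for the same non-terminal
share a common prefix on the right-hand side.

Productions for T:
  T → f , b
  T → f , ,

Found common prefix 'f ,' in productions for T

Answer: Yes, T has productions with common prefix 'f ,'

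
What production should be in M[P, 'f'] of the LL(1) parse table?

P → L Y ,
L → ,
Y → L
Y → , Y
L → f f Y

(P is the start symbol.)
P → L Y ,

To find M[P, 'f'], we find productions for P where 'f' is in the predict set (PREDICT(N → α) = (FIRST(α) \ {ε}) ∪ (FOLLOW(N) if α ⇒* ε)).

Relevant sets:
  FIRST(L) = { ',', 'f' }

P → L Y ,: PREDICT = { ',', 'f' }
  'f' is in predict set, so this production goes in M[P, 'f']

M[P, 'f'] = P → L Y ,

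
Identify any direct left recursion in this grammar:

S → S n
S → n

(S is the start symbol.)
Yes, S is left-recursive

S → S n: LEFT RECURSIVE (starts with S)
S → n: starts with n

The grammar has direct left recursion on: S.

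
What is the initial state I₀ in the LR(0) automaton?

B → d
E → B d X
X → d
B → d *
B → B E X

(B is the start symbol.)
First, augment the grammar with B' → B
I₀ = CLOSURE({ [B' → . B] }):
  [B' → . B] has the dot before B: add [B → . d], [B → . d *], [B → . B E X]
No further items can be added.

I₀ = { [B → . B E X], [B → . d *], [B → . d], [B' → . B] }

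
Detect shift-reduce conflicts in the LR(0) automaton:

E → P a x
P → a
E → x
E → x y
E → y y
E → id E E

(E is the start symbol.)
Yes — I5: [E → x .] vs [E → x . y]

A shift-reduce conflict occurs when an LR(0) state has both:
  - a complete (reduce) item [A → α .] (dot at the end), and
  - a shift item [B → β . c γ] (dot before a terminal).

Augment with E' → E and build the canonical LR(0) collection (I0 = CLOSURE({[E' → . E]}), then GOTO on every symbol after a dot until no new states appear). It has 13 states:
  I0: { [E → . P a x], [E → . id E E], [E → . x y], [E → . x], [E → . y y], [E' → . E], [P → . a] }  — shift
  I1: { [E' → E .] }  — accept
  I2: { [E → P . a x] }  — shift
  I3: { [P → a .] }  — reduce
  I4: { [E → . P a x], [E → . id E E], [E → . x y], [E → . x], [E → . y y], [E → id . E E], [P → . a] }  — shift
  I5: { [E → x . y], [E → x .] }  — shift, reduce
  I6: { [E → y . y] }  — shift
  I7: { [E → y y .] }  — reduce
  I8: { [E → x y .] }  — reduce
  I9: { [E → . P a x], [E → . id E E], [E → . x y], [E → . x], [E → . y y], [E → id E . E], [P → . a] }  — shift
  I10: { [E → id E E .] }  — reduce
  I11: { [E → P a . x] }  — shift
  I12: { [E → P a x .] }  — reduce

I5 contains reduce item [E → x .] and shift item [E → x . y] — shift-reduce conflict.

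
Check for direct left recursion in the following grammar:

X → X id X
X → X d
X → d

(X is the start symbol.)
Yes, X is left-recursive

X → X id X: LEFT RECURSIVE (starts with X)
X → X d: LEFT RECURSIVE (starts with X)
X → d: starts with d

The grammar has direct left recursion on: X.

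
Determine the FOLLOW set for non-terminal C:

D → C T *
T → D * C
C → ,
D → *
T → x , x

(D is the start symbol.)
To compute FOLLOW(C), find every occurrence of C on a right-hand side N → α C β: add FIRST(β) \ {ε}, and if β is empty or nullable also add FOLLOW(N). Iterate to a fixed point.

In D → C T *: C is followed by T '*', add FIRST(T '*') \ {ε} = { '*', ',', 'x' }
In T → D * C: C is at the end, add FOLLOW(T)

The FOLLOW sets referred to above (computed the same way, to a fixed point):
  FOLLOW(T) = { '*' }

Taking the union: FOLLOW(C) = { '*', ',', 'x' }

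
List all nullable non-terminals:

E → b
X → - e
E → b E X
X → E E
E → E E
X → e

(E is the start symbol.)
There are no ε-productions, so no non-terminal can derive ε.
No non-terminals are nullable.

Answer: None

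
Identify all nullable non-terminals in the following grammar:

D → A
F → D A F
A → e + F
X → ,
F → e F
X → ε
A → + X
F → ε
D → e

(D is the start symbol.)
ε-productions: X → ε, F → ε
So X, F are immediately nullable.
No further non-terminal can be added: every production for the remaining non-terminals contains a terminal or a non-nullable non-terminal.
Nullable = { 'F', 'X' }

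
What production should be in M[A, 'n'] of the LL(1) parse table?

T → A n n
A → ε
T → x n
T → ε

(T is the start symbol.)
To find M[A, 'n'], we find productions for A where 'n' is in the predict set (PREDICT(N → α) = (FIRST(α) \ {ε}) ∪ (FOLLOW(N) if α ⇒* ε)).

Relevant sets:
  FOLLOW(A) = { 'n' }

A → ε: PREDICT = { 'n' }
  'n' is in predict set, so this production goes in M[A, 'n']

M[A, 'n'] = A → ε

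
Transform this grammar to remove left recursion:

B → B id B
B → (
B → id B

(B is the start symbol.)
B → ( B'
B → id B B'
B' → id B B'
B' → ε

B is directly left-recursive. The standard transformation for
  A → A α₁ | ... | A α_m | β₁ | ... | β_n
is
  A  → β₁ A' | ... | β_n A'
  A' → α₁ A' | ... | α_m A' | ε

B → ( becomes B → ( B'
B → id B becomes B → id B B'
B → B id B becomes B' → id B B'
Add B' → ε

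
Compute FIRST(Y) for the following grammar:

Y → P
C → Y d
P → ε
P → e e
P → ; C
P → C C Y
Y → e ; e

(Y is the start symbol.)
To compute FIRST(Y), examine every production with Y on the left-hand side, reading each right-hand side left to right until a non-nullable symbol is reached.

FIRST sets of the other non-terminals involved (by the same procedure, iterated to a fixed point):
  FIRST(P) = { ';', 'd', 'e', ε }

From Y → P:
  - P is a non-terminal: add FIRST(P) \ {ε} = { ';', 'd', 'e' }
    P is nullable and nothing follows, so the whole right-hand side can vanish: ε ∈ FIRST(Y)
From Y → e ; e:
  - e is a terminal: add 'e' and stop

Collecting: FIRST(Y) = { ';', 'd', 'e', ε }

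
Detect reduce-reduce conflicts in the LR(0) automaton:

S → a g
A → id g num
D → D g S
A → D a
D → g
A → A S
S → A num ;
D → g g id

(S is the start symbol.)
No reduce-reduce conflicts

Augment with S' → S and build the canonical LR(0) collection (I0 = CLOSURE({[S' → . S]}), then GOTO on every symbol after a dot until no new states appear). It has 18 states:
  I0: { [A → . A S], [A → . D a], [A → . id g num], [D → . D g S], [D → . g g id], [D → . g], [S → . A num ;], [S → . a g], [S' → . S] }  — shift
  I1: { [A → . A S], [A → . D a], [A → . id g num], [A → A . S], [D → . D g S], [D → . g g id], [D → . g], [S → . A num ;], [S → . a g], [S → A . num ;] }  — shift
  I2: { [A → D . a], [D → D . g S] }  — shift
  I3: { [S' → S .] }  — accept
  I4: { [S → a . g] }  — shift
  I5: { [D → g . g id], [D → g .] }  — shift, reduce
  I6: { [A → id . g num] }  — shift
  I7: { [A → id g . num] }  — shift
  I8: { [A → id g num .] }  — reduce
  I9: { [D → g g . id] }  — shift
  I10: { [D → g g id .] }  — reduce
  I11: { [S → a g .] }  — reduce
  I12: { [A → D a .] }  — reduce
  I13: { [A → . A S], [A → . D a], [A → . id g num], [D → . D g S], [D → . g g id], [D → . g], [D → D g . S], [S → . A num ;], [S → . a g] }  — shift
  I14: { [D → D g S .] }  — reduce
  I15: { [A → A S .] }  — reduce
  I16: { [S → A num . ;] }  — shift
  I17: { [S → A num ; .] }  — reduce

No state contains more than one complete item.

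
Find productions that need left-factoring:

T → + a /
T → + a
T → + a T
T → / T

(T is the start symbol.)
Yes, T has productions with common prefix '+ a'

Left-factoring is needed when two productions for the same non-terminal
share a common prefix on the right-hand side.

Productions for T:
  T → + a /
  T → + a
  T → + a T
  T → / T

Found common prefix '+ a' in productions for T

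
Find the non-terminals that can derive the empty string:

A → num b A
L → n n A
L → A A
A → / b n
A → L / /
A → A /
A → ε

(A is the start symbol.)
ε-productions: A → ε
So A is immediately nullable.
L → A A: every symbol on the right is nullable, so L is nullable too.
Every non-terminal is now nullable.
Nullable = { 'A', 'L' }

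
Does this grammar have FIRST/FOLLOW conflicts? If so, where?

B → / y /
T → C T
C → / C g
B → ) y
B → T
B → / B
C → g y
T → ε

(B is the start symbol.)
No FIRST/FOLLOW conflicts.

Nullable non-terminals: B, T.
FIRST sets used below: FIRST(T) = { '/', 'g', ε }, FIRST(C) = { '/', 'g' }

B: nullable alternative(s) B → T; FOLLOW(B) = { $ }
  B → / y /: FIRST \ {ε} = { '/' } — disjoint from FOLLOW(B)
  B → ) y: FIRST \ {ε} = { ')' } — disjoint from FOLLOW(B)
  B → T: FIRST \ {ε} = { '/', 'g' } — this is the only nullable alternative, skip
  B → / B: FIRST \ {ε} = { '/' } — disjoint from FOLLOW(B)

T: nullable alternative(s) T → ε; FOLLOW(T) = { $ }
  T → C T: FIRST \ {ε} = { '/', 'g' } — disjoint from FOLLOW(T)
  T → ε: FIRST \ {ε} = { } — this is the only nullable alternative, skip

C has no nullable alternative, so no FIRST/FOLLOW check is needed there.

No FIRST/FOLLOW conflicts found.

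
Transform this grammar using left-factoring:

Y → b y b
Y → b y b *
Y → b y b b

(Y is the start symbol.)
Left-factoring transforms A → αβ₁ | αβ₂ into A → αA' and A' → β₁ | β₂
(α is the longest common prefix among the alternatives). Repeat until
no nonterminal has two alternatives with a common prefix.

Round 1: Y has alternatives sharing prefix 'b y b'. Introduce Y': Y → b y b Y'
  Add: Y' → ε
  Add: Y' → *
  Add: Y' → b

No remaining common prefixes — done.

Resulting grammar:
Y → b y b Y'
Y' → ε
Y' → *
Y' → b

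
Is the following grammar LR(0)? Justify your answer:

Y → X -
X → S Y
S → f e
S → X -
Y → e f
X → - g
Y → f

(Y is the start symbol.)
No. Shift-reduce conflict between [Y → f .] and [S → f . e]

A grammar is LR(0) if no state in the canonical LR(0) collection has:
  - both a shift item (dot before a terminal) and a complete item (shift-reduce conflict), or
  - two or more complete items (reduce-reduce conflict; the accept item [Y' → Y .] counts as a complete item here).

Augment with Y' → Y and build the canonical LR(0) collection (I0 = CLOSURE({[Y' → . Y]}), then GOTO on every symbol after a dot until no new states appear). It has 12 states:
  I0: { [S → . X -], [S → . f e], [X → . - g], [X → . S Y], [Y → . X -], [Y → . e f], [Y → . f], [Y' → . Y] }  — shift
  I1: { [X → - . g] }  — shift
  I2: { [S → . X -], [S → . f e], [X → . - g], [X → . S Y], [X → S . Y], [Y → . X -], [Y → . e f], [Y → . f] }  — shift
  I3: { [S → X . -], [Y → X . -] }  — shift
  I4: { [Y' → Y .] }  — accept
  I5: { [Y → e . f] }  — shift
  I6: { [S → f . e], [Y → f .] }  — shift, reduce
  I7: { [S → f e .] }  — reduce
  I8: { [Y → e f .] }  — reduce
  I9: { [S → X - .], [Y → X - .] }  — 2 reduces
  I10: { [X → S Y .] }  — reduce
  I11: { [X → - g .] }  — reduce

Conflict in state I6:
  Shift-reduce conflict between [Y → f .] and [S → f . e]
So the grammar is NOT LR(0).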